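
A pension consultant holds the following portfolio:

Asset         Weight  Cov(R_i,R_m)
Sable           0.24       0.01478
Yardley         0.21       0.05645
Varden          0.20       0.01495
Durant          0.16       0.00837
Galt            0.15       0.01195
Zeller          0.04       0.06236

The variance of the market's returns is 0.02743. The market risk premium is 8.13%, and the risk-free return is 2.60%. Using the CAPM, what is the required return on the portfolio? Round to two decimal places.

9.72%

β_Sable = 0.01478 / 0.02743 = 0.5388
β_Yardley = 0.05645 / 0.02743 = 2.0580
β_Varden = 0.01495 / 0.02743 = 0.5450
β_Durant = 0.00837 / 0.02743 = 0.3051
β_Galt = 0.01195 / 0.02743 = 0.4357
β_Zeller = 0.06236 / 0.02743 = 2.2734
β_P = Σ w_i β_i = 0.24×0.5388 + 0.21×2.0580 + 0.20×0.5450 + 0.16×0.3051 + 0.15×0.4357 + 0.04×2.2734 = 0.8756
E(R_P) = R_f + β_P × MRP = 2.60% + 0.8756 × 8.13% = 9.72%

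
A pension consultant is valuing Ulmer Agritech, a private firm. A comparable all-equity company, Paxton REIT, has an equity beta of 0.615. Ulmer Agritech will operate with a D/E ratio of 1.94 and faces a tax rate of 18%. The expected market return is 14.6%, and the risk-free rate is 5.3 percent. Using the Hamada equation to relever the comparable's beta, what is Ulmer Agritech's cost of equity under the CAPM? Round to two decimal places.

β_L = β_U × [1 + (1 − t)(D/E)] = 0.615 × [1 + (1 − 0.18) × 1.94]
    = 0.615 × [1 + 0.82 × 1.94] = 0.615 × 2.5908 = 1.5933
MRP = 14.6% − 5.3% = 9.30%
E(R) = R_f + β_L × MRP = 5.3% + 1.5933 × 9.3% = 20.12%

20.12%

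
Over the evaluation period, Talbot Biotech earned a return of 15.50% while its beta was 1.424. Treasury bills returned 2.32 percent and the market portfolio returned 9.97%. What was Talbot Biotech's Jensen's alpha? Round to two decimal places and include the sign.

+2.29%

Market excess return = 9.97% − 2.32% = 7.65%
CAPM benchmark = R_f + β(R_m − R_f) = 2.32% + 1.424 × 7.65% = 13.21360%
α = actual − benchmark = 15.50% − 13.21360% = +2.29%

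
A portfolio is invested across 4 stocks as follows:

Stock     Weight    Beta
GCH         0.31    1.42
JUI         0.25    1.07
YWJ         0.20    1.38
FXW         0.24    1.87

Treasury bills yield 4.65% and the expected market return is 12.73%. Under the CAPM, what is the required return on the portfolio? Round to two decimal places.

β_P = Σ w_i β_i = 0.31×1.42 + 0.25×1.07 + 0.20×1.38 + 0.24×1.87 = 1.4325
MRP = 12.73% − 4.65% = 8.08%
E(R_P) = R_f + β_P × MRP = 4.65% + 1.4325 × 8.08% = 16.22%

16.22%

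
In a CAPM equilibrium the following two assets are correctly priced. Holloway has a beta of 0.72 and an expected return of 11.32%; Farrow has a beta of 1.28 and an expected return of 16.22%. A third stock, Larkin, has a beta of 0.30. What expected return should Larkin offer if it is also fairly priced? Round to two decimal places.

7.65%

MRP (SML slope) = (16.22% − 11.32%) / (1.28 − 0.72) = 4.90% / 0.56 = 8.7500%
R_f (intercept) = 11.32% − 0.72 × 8.7500% = 5.0200%
E(R_Larkin) = R_f + β × MRP = 5.0200% + 0.30 × 8.7500% = 7.65%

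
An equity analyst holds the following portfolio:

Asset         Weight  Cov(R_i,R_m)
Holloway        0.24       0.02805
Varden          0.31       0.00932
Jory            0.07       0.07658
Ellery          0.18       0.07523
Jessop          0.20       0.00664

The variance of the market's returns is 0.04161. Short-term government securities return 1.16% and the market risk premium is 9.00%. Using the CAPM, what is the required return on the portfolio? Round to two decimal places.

β_Holloway = 0.02805 / 0.04161 = 0.6741
β_Varden = 0.00932 / 0.04161 = 0.2240
β_Jory = 0.07658 / 0.04161 = 1.8404
β_Ellery = 0.07523 / 0.04161 = 1.8080
β_Jessop = 0.00664 / 0.04161 = 0.1596
β_P = Σ w_i β_i = 0.24×0.6741 + 0.31×0.2240 + 0.07×1.8404 + 0.18×1.8080 + 0.20×0.1596 = 0.7174
E(R_P) = R_f + β_P × MRP = 1.16% + 0.7174 × 9.00% = 7.62%

7.62%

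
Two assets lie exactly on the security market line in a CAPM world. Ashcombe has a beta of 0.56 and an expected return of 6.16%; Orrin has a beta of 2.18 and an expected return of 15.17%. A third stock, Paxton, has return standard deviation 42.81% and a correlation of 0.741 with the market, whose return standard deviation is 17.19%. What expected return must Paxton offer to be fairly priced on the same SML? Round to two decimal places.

13.31%

MRP = (15.17% − 6.16%) / (2.18 − 0.56) = 5.5617%
R_f = 6.16% − 0.56 × 5.5617% = 3.0454%
β_Paxton = ρ·σ_i/σ_m = 0.741 × 42.81 / 17.19 = 1.8454
E(R_Paxton) = R_f + β × MRP = 3.0454% + 1.8454 × 5.5617% = 13.31%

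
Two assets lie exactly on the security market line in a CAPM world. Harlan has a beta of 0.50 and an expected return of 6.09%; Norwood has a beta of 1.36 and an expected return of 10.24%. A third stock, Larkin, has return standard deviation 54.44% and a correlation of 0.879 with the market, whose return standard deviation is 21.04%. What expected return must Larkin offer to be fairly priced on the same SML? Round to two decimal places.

MRP = (10.24% − 6.09%) / (1.36 − 0.50) = 4.8256%
R_f = 6.09% − 0.50 × 4.8256% = 3.6772%
β_Larkin = ρ·σ_i/σ_m = 0.879 × 54.44 / 21.04 = 2.2744
E(R_Larkin) = R_f + β × MRP = 3.6772% + 2.2744 × 4.8256% = 14.65%

14.65%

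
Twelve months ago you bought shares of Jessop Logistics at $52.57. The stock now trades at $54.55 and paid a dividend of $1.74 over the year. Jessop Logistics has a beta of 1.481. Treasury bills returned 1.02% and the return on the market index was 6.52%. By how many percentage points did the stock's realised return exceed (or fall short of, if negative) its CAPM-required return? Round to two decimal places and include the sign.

Realised HPR = (P1 + D1 − P0) / P0 = (54.55 + 1.74 − 52.57) / 52.57 = 3.72 / 52.57 = 7.0763%
MRP = 6.52% − 1.02% = 5.50%
CAPM required = R_f + β·MRP = 1.02% + 1.481 × 5.50% = 9.16550%
α = realised − required = 7.0763% − 9.16550% = -2.09%

-2.09%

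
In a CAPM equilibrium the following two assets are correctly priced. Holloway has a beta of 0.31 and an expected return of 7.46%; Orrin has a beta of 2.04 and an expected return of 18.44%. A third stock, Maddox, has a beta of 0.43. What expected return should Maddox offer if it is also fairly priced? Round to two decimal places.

8.22%

MRP (SML slope) = (18.44% − 7.46%) / (2.04 − 0.31) = 10.98% / 1.73 = 6.3468%
R_f (intercept) = 7.46% − 0.31 × 6.3468% = 5.4925%
E(R_Maddox) = R_f + β × MRP = 5.4925% + 0.43 × 6.3468% = 8.22%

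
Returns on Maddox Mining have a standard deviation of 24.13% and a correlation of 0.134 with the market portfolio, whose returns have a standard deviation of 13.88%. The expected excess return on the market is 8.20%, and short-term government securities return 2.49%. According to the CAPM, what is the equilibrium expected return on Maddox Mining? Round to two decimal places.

4.40%

β = ρ × σ_i / σ_m = 0.134 × 24.13% / 13.88% = 0.2330
E(R) = 2.49% + 0.2330 × 8.20% = 4.40%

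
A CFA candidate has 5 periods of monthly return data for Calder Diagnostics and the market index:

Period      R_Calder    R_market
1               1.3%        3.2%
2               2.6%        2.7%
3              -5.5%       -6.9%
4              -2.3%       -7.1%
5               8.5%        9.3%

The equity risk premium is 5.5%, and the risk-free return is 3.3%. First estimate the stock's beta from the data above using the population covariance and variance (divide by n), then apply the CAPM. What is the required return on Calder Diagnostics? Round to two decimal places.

Mean R_i = (1.3 + 2.6 − 5.5 − 2.3 + 8.5) / 5 = 0.9200%
Mean R_m = (3.2 + 2.7 − 6.9 − 7.1 + 9.3) / 5 = 0.2400%
Σ(R_i − R̄_i)(R_m − R̄_m) = 143.4060  ⇒  Cov = 143.4060 / 5 = 28.6812
Σ(R_m − R̄_m)² = 201.7520  ⇒  Var(R_m) = 201.7520 / 5 = 40.3504
β = Cov / Var(R_m) = 28.6812 / 40.3504 = 0.7108
E(R) = R_f + β × MRP = 3.3% + 0.7108 × 5.5% = 7.21%

7.21%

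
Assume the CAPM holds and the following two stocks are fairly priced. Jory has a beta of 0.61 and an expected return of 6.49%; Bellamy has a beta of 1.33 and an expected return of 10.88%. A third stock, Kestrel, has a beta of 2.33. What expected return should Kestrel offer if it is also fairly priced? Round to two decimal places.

16.98%

MRP (SML slope) = (10.88% − 6.49%) / (1.33 − 0.61) = 4.39% / 0.72 = 6.0972%
R_f (intercept) = 6.49% − 0.61 × 6.0972% = 2.7707%
E(R_Kestrel) = R_f + β × MRP = 2.7707% + 2.33 × 6.0972% = 16.98%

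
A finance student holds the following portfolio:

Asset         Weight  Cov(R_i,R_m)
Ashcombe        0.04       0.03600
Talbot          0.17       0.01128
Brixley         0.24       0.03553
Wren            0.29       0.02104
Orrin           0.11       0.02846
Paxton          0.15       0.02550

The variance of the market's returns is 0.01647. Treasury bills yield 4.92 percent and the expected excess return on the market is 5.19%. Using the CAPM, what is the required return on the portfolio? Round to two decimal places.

β_Ashcombe = 0.03600 / 0.01647 = 2.1858
β_Talbot = 0.01128 / 0.01647 = 0.6849
β_Brixley = 0.03553 / 0.01647 = 2.1573
β_Wren = 0.02104 / 0.01647 = 1.2775
β_Orrin = 0.02846 / 0.01647 = 1.7280
β_Paxton = 0.02550 / 0.01647 = 1.5483
β_P = Σ w_i β_i = 0.04×2.1858 + 0.17×0.6849 + 0.24×2.1573 + 0.29×1.2775 + 0.11×1.7280 + 0.15×1.5483 = 1.5144
E(R_P) = R_f + β_P × MRP = 4.92% + 1.5144 × 5.19% = 12.78%

12.78%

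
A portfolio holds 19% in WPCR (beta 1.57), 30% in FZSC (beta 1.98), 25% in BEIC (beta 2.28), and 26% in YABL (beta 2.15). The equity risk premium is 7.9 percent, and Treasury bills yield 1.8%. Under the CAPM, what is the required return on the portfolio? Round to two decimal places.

17.77%

β_P = Σ w_i β_i = 0.19×1.57 + 0.30×1.98 + 0.25×2.28 + 0.26×2.15 = 2.0213
E(R_P) = R_f + β_P × MRP = 1.8% + 2.0213 × 7.9% = 17.77%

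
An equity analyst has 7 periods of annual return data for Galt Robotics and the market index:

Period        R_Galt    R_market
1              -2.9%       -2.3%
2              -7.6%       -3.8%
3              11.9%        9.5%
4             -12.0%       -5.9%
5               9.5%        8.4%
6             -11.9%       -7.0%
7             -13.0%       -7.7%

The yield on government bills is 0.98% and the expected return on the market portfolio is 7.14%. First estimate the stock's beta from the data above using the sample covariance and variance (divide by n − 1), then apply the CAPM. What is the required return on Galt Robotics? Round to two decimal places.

Mean R_i = (-2.9 − 7.6 + 11.9 − 12.0 + 9.5 − 11.9 − 13.0) / 7 = -3.7143%
Mean R_m = (-2.3 − 3.8 + 9.5 − 5.9 + 8.4 − 7.0 − 7.7) / 7 = -1.2571%
Σ(R_i − R̄_i)(R_m − R̄_m) = 449.9143  ⇒  Cov = 449.9143 / 6 = 74.9857
Σ(R_m − R̄_m)² = 312.5771  ⇒  Var(R_m) = 312.5771 / 6 = 52.0962
β = Cov / Var(R_m) = 74.9857 / 52.0962 = 1.4394
MRP = 7.14% − 0.98% = 6.16%
E(R) = R_f + β × MRP = 0.98% + 1.4394 × 6.16% = 9.85%

9.85%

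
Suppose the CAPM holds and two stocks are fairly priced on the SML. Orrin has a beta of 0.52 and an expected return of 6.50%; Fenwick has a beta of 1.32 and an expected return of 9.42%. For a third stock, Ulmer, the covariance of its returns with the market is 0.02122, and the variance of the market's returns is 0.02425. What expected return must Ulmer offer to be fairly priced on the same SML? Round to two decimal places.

MRP = (9.42% − 6.50%) / (1.32 − 0.52) = 3.6500%
R_f = 6.50% − 0.52 × 3.6500% = 4.6020%
β_Ulmer = Cov / Var(R_m) = 0.02122 / 0.02425 = 0.8751
E(R_Ulmer) = R_f + β × MRP = 4.6020% + 0.8751 × 3.6500% = 7.80%

7.80%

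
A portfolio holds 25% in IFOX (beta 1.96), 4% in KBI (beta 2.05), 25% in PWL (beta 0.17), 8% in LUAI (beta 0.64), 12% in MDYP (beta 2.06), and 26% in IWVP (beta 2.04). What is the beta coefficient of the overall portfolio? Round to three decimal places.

β_P = Σ w_i β_i = 0.25×1.96 + 0.04×2.05 + 0.25×0.17 + 0.08×0.64 + 0.12×2.06 + 0.26×2.04 = 1.4433

1.443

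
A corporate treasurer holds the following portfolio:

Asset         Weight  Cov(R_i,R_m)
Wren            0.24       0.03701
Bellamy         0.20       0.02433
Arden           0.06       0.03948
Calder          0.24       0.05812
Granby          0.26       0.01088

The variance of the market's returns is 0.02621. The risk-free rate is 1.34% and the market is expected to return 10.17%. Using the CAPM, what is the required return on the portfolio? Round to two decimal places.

12.42%

β_Wren = 0.03701 / 0.02621 = 1.4121
β_Bellamy = 0.02433 / 0.02621 = 0.9283
β_Arden = 0.03948 / 0.02621 = 1.5063
β_Calder = 0.05812 / 0.02621 = 2.2175
β_Granby = 0.01088 / 0.02621 = 0.4151
β_P = Σ w_i β_i = 0.24×1.4121 + 0.20×0.9283 + 0.06×1.5063 + 0.24×2.2175 + 0.26×0.4151 = 1.2551
MRP = 10.17% − 1.34% = 8.83%
E(R_P) = R_f + β_P × MRP = 1.34% + 1.2551 × 8.83% = 12.42%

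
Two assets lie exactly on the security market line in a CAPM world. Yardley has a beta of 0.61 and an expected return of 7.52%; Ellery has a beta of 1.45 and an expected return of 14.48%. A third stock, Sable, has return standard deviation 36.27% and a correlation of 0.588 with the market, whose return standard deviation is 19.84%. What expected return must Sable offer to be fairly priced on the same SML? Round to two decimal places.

MRP = (14.48% − 7.52%) / (1.45 − 0.61) = 8.2857%
R_f = 7.52% − 0.61 × 8.2857% = 2.4657%
β_Sable = ρ·σ_i/σ_m = 0.588 × 36.27 / 19.84 = 1.0749
E(R_Sable) = R_f + β × MRP = 2.4657% + 1.0749 × 8.2857% = 11.37%

11.37%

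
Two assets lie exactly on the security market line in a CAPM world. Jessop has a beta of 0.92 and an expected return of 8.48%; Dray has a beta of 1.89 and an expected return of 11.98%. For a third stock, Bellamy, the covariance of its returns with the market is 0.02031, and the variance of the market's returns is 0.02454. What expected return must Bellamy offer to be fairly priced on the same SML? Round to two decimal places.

8.15%

MRP = (11.98% − 8.48%) / (1.89 − 0.92) = 3.6082%
R_f = 8.48% − 0.92 × 3.6082% = 5.1605%
β_Bellamy = Cov / Var(R_m) = 0.02031 / 0.02454 = 0.8276
E(R_Bellamy) = R_f + β × MRP = 5.1605% + 0.8276 × 3.6082% = 8.15%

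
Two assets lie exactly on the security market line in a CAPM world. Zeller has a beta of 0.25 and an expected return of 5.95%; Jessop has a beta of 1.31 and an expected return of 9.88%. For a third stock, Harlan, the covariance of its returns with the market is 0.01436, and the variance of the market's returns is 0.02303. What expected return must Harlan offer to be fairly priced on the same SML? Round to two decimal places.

MRP = (9.88% − 5.95%) / (1.31 − 0.25) = 3.7075%
R_f = 5.95% − 0.25 × 3.7075% = 5.0231%
β_Harlan = Cov / Var(R_m) = 0.01436 / 0.02303 = 0.6235
E(R_Harlan) = R_f + β × MRP = 5.0231% + 0.6235 × 3.7075% = 7.33%

7.33%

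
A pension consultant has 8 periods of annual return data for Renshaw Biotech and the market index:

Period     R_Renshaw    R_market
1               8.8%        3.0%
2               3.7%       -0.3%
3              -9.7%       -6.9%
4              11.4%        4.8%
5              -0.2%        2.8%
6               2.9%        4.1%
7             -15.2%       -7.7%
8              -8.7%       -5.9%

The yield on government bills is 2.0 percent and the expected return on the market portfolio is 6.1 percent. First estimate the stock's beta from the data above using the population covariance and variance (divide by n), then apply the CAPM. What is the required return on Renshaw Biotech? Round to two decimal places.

Mean R_i = (8.8 + 3.7 − 9.7 + 11.4 − 0.2 + 2.9 − 15.2 − 8.7) / 8 = -0.8750%
Mean R_m = (3.0 − 0.3 − 6.9 + 4.8 + 2.8 + 4.1 − 7.7 − 5.9) / 8 = -0.7625%
Σ(R_i − R̄_i)(R_m − R̄_m) = 321.3025  ⇒  Cov = 321.3025 / 8 = 40.1628
Σ(R_m − R̄_m)² = 193.8388  ⇒  Var(R_m) = 193.8388 / 8 = 24.2299
β = Cov / Var(R_m) = 40.1628 / 24.2299 = 1.6576
MRP = 6.1% − 2.0% = 4.10%
E(R) = R_f + β × MRP = 2.0% + 1.6576 × 4.1% = 8.80%

8.80%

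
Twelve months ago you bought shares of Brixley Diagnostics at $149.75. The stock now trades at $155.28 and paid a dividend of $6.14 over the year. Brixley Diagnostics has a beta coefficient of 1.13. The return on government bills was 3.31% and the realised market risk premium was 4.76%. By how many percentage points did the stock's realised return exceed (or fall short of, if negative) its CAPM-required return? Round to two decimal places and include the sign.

Realised HPR = (P1 + D1 − P0) / P0 = (155.28 + 6.14 − 149.75) / 149.75 = 11.67 / 149.75 = 7.7930%
CAPM required = R_f + β·MRP = 3.31% + 1.13 × 4.76% = 8.6888%
α = realised − required = 7.7930% − 8.6888% = -0.90%

-0.90%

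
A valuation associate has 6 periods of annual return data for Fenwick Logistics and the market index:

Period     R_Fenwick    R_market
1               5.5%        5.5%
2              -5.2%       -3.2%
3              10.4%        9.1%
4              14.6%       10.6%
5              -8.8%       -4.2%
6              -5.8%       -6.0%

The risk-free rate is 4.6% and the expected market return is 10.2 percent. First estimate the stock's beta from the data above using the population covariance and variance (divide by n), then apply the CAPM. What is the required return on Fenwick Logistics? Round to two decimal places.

11.90%

Mean R_i = (5.5 − 5.2 + 10.4 + 14.6 − 8.8 − 5.8) / 6 = 1.7833%
Mean R_m = (5.5 − 3.2 + 9.1 + 10.6 − 4.2 − 6.0) / 6 = 1.9667%
Σ(R_i − R̄_i)(R_m − R̄_m) = 347.0067  ⇒  Cov = 347.0067 / 6 = 57.8345
Σ(R_m − R̄_m)² = 266.0933  ⇒  Var(R_m) = 266.0933 / 6 = 44.3489
β = Cov / Var(R_m) = 57.8345 / 44.3489 = 1.3041
MRP = 10.2% − 4.6% = 5.60%
E(R) = R_f + β × MRP = 4.6% + 1.3041 × 5.6% = 11.90%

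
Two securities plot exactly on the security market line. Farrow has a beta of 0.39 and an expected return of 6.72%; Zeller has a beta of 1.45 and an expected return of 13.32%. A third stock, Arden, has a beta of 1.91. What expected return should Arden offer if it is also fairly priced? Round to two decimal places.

MRP (SML slope) = (13.32% − 6.72%) / (1.45 − 0.39) = 6.60% / 1.06 = 6.2264%
R_f (intercept) = 6.72% − 0.39 × 6.2264% = 4.2917%
E(R_Arden) = R_f + β × MRP = 4.2917% + 1.91 × 6.2264% = 16.18%

16.18%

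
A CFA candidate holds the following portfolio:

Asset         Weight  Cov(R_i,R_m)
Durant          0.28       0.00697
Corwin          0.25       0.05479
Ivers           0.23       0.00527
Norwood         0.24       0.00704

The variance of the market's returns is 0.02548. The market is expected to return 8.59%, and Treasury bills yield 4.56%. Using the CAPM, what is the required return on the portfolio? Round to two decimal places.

β_Durant = 0.00697 / 0.02548 = 0.2735
β_Corwin = 0.05479 / 0.02548 = 2.1503
β_Ivers = 0.00527 / 0.02548 = 0.2068
β_Norwood = 0.00704 / 0.02548 = 0.2763
β_P = Σ w_i β_i = 0.28×0.2735 + 0.25×2.1503 + 0.23×0.2068 + 0.24×0.2763 = 0.7280
MRP = 8.59% − 4.56% = 4.03%
E(R_P) = R_f + β_P × MRP = 4.56% + 0.7280 × 4.03% = 7.49%

7.49%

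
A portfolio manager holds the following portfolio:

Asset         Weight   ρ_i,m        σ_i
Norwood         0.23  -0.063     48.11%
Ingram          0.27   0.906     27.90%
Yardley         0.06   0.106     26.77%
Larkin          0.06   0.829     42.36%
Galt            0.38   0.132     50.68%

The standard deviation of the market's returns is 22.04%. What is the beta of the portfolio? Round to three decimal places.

0.497

β_Norwood = -0.063 × 48.11% / 22.04% = -0.1375
β_Ingram = 0.906 × 27.90% / 22.04% = 1.1469
β_Yardley = 0.106 × 26.77% / 22.04% = 0.1287
β_Larkin = 0.829 × 42.36% / 22.04% = 1.5933
β_Galt = 0.132 × 50.68% / 22.04% = 0.3035
β_P = Σ w_i β_i = 0.23×-0.1375 + 0.27×1.1469 + 0.06×0.1287 + 0.06×1.5933 + 0.38×0.3035 = 0.4967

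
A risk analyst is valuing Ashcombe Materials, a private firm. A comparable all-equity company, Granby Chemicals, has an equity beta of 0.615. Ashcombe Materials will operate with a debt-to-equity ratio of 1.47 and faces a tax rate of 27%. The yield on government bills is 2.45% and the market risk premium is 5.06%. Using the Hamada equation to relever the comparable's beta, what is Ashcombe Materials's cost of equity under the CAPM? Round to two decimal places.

8.90%

β_L = β_U × [1 + (1 − t)(D/E)] = 0.615 × [1 + (1 − 0.27) × 1.47]
    = 0.615 × [1 + 0.73 × 1.47] = 0.615 × 2.0731 = 1.2750
E(R) = R_f + β_L × MRP = 2.45% + 1.2750 × 5.06% = 8.90%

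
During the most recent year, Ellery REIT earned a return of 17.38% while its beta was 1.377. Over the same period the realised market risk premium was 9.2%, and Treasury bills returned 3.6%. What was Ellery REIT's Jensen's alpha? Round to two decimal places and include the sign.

CAPM benchmark = R_f + β(R_m − R_f) = 3.6% + 1.377 × 9.2% = 16.2684%
α = actual − benchmark = 17.38% − 16.2684% = +1.11%

+1.11%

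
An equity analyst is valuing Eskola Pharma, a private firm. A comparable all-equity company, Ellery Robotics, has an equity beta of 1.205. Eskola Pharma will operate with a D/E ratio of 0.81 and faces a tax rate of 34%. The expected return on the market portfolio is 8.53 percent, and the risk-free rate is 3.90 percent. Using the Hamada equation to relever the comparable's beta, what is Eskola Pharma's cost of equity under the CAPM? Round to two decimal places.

β_L = β_U × [1 + (1 − t)(D/E)] = 1.205 × [1 + (1 − 0.34) × 0.81]
    = 1.205 × [1 + 0.66 × 0.81] = 1.205 × 1.5346 = 1.8492
MRP = 8.53% − 3.90% = 4.63%
E(R) = R_f + β_L × MRP = 3.90% + 1.8492 × 4.63% = 12.46%

12.46%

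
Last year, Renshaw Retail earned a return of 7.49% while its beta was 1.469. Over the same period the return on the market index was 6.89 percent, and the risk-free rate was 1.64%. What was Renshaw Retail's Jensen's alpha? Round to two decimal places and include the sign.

-1.86%

Market excess return = 6.89% − 1.64% = 5.25%
CAPM benchmark = R_f + β(R_m − R_f) = 1.64% + 1.469 × 5.25% = 9.35225%
α = actual − benchmark = 7.49% − 9.35225% = -1.86%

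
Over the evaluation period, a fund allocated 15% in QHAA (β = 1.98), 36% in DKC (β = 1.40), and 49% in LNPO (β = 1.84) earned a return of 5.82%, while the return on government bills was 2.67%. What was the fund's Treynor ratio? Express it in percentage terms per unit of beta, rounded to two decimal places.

β_P = 0.15×1.98 + 0.36×1.40 + 0.49×1.84 = 1.7026
Treynor = (R_P − R_f) / β_P = (5.82% − 2.67%) / 1.7026 = 3.15% / 1.7026 = 1.85%

1.85%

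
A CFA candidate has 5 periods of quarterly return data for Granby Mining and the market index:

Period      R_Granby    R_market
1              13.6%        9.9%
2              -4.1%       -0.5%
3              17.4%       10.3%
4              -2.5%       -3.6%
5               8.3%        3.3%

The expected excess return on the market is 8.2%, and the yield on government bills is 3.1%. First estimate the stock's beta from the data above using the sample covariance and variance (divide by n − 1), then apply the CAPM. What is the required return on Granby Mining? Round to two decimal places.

15.19%

Mean R_i = (13.6 − 4.1 + 17.4 − 2.5 + 8.3) / 5 = 6.5400%
Mean R_m = (9.9 − 0.5 + 10.3 − 3.6 + 3.3) / 5 = 3.8800%
Σ(R_i − R̄_i)(R_m − R̄_m) = 225.4240  ⇒  Cov = 225.4240 / 4 = 56.3560
Σ(R_m − R̄_m)² = 152.9280  ⇒  Var(R_m) = 152.9280 / 4 = 38.2320
β = Cov / Var(R_m) = 56.3560 / 38.2320 = 1.4741
E(R) = R_f + β × MRP = 3.1% + 1.4741 × 8.2% = 15.19%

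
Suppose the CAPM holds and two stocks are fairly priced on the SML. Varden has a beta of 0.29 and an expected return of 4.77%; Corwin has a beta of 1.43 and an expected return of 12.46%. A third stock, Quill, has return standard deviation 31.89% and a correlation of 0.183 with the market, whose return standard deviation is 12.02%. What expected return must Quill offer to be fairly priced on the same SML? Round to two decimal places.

6.09%

MRP = (12.46% − 4.77%) / (1.43 − 0.29) = 6.7456%
R_f = 4.77% − 0.29 × 6.7456% = 2.8138%
β_Quill = ρ·σ_i/σ_m = 0.183 × 31.89 / 12.02 = 0.4855
E(R_Quill) = R_f + β × MRP = 2.8138% + 0.4855 × 6.7456% = 6.09%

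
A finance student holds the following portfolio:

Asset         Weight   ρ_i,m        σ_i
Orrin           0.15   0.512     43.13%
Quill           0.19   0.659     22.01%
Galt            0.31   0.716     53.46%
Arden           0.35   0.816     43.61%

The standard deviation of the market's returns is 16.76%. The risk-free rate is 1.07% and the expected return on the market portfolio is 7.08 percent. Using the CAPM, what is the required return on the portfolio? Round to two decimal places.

β_Orrin = 0.512 × 43.13% / 16.76% = 1.3176
β_Quill = 0.659 × 22.01% / 16.76% = 0.8654
β_Galt = 0.716 × 53.46% / 16.76% = 2.2839
β_Arden = 0.816 × 43.61% / 16.76% = 2.1233
β_P = Σ w_i β_i = 0.15×1.3176 + 0.19×0.8654 + 0.31×2.2839 + 0.35×2.1233 = 1.8132
MRP = 7.08% − 1.07% = 6.01%
E(R_P) = R_f + β_P × MRP = 1.07% + 1.8132 × 6.01% = 11.97%

11.97%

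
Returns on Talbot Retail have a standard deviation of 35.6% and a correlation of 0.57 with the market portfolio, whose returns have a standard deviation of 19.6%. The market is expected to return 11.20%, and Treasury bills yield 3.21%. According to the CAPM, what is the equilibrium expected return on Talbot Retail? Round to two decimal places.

11.48%

β = ρ × σ_i / σ_m = 0.57 × 35.6% / 19.6% = 1.0353
MRP = 11.20% − 3.21% = 7.99%
E(R) = 3.21% + 1.0353 × 7.99% = 11.48%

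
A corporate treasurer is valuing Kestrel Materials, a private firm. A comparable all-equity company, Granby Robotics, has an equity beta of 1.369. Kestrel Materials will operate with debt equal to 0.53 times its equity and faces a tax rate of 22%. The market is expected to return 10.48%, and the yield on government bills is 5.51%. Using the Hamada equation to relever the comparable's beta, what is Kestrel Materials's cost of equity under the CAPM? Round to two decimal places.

β_L = β_U × [1 + (1 − t)(D/E)] = 1.369 × [1 + (1 − 0.22) × 0.53]
    = 1.369 × [1 + 0.78 × 0.53] = 1.369 × 1.4134 = 1.9349
MRP = 10.48% − 5.51% = 4.97%
E(R) = R_f + β_L × MRP = 5.51% + 1.9349 × 4.97% = 15.13%

15.13%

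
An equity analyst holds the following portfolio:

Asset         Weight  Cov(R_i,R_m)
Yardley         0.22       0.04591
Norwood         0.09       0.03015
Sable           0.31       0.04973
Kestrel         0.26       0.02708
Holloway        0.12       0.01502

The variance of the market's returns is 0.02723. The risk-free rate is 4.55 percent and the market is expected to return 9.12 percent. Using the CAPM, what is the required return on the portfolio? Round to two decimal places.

β_Yardley = 0.04591 / 0.02723 = 1.6860
β_Norwood = 0.03015 / 0.02723 = 1.1072
β_Sable = 0.04973 / 0.02723 = 1.8263
β_Kestrel = 0.02708 / 0.02723 = 0.9945
β_Holloway = 0.01502 / 0.02723 = 0.5516
β_P = Σ w_i β_i = 0.22×1.6860 + 0.09×1.1072 + 0.31×1.8263 + 0.26×0.9945 + 0.12×0.5516 = 1.3615
MRP = 9.12% − 4.55% = 4.57%
E(R_P) = R_f + β_P × MRP = 4.55% + 1.3615 × 4.57% = 10.77%

10.77%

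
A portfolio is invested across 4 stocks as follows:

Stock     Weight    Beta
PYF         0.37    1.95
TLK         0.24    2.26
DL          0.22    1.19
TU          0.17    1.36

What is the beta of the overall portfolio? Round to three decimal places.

β_P = Σ w_i β_i = 0.37×1.95 + 0.24×2.26 + 0.22×1.19 + 0.17×1.36 = 1.7569

1.757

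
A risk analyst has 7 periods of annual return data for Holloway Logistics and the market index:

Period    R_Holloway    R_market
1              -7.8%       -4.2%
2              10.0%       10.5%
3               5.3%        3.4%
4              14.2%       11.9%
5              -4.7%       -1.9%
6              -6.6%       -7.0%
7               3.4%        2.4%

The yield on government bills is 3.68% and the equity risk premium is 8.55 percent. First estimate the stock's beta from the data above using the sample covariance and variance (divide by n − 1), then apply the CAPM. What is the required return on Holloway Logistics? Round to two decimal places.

Mean R_i = (-7.8 + 10.0 + 5.3 + 14.2 − 4.7 − 6.6 + 3.4) / 7 = 1.9714%
Mean R_m = (-4.2 + 10.5 + 3.4 + 11.9 − 1.9 − 7.0 + 2.4) / 7 = 2.1571%
Σ(R_i − R̄_i)(R_m − R̄_m) = 358.2814  ⇒  Cov = 358.2814 / 6 = 59.7136
Σ(R_m − R̄_m)² = 306.8571  ⇒  Var(R_m) = 306.8571 / 6 = 51.1429
β = Cov / Var(R_m) = 59.7136 / 51.1429 = 1.1676
E(R) = R_f + β × MRP = 3.68% + 1.1676 × 8.55% = 13.66%

13.66%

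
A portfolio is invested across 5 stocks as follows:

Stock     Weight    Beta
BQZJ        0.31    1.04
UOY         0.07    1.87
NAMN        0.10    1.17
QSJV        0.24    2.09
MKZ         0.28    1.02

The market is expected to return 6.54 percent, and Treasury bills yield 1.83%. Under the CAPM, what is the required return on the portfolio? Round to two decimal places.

β_P = Σ w_i β_i = 0.31×1.04 + 0.07×1.87 + 0.10×1.17 + 0.24×2.09 + 0.28×1.02 = 1.3575
MRP = 6.54% − 1.83% = 4.71%
E(R_P) = R_f + β_P × MRP = 1.83% + 1.3575 × 4.71% = 8.22%

8.22%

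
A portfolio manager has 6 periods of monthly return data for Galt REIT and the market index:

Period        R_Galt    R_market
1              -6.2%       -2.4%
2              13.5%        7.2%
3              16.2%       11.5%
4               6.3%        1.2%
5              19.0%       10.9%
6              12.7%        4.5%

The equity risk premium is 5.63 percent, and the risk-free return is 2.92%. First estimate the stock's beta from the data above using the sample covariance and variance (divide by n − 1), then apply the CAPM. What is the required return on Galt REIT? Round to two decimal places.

Mean R_i = (-6.2 + 13.5 + 16.2 + 6.3 + 19.0 + 12.7) / 6 = 10.2500%
Mean R_m = (-2.4 + 7.2 + 11.5 + 1.2 + 10.9 + 4.5) / 6 = 5.4833%
Σ(R_i − R̄_i)(R_m − R̄_m) = 232.9650  ⇒  Cov = 232.9650 / 5 = 46.5930
Σ(R_m − R̄_m)² = 149.9483  ⇒  Var(R_m) = 149.9483 / 5 = 29.9897
β = Cov / Var(R_m) = 46.5930 / 29.9897 = 1.5536
E(R) = R_f + β × MRP = 2.92% + 1.5536 × 5.63% = 11.67%

11.67%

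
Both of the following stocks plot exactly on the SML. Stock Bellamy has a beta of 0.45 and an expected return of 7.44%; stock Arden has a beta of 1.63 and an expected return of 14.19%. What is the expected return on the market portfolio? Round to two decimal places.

Both satisfy E(R) = R_f + β·MRP, so the slope of the SML is
MRP = (14.19% − 7.44%) / (1.63 − 0.45) = 6.75% / 1.18 = 5.7203%
R_f = E(R_Bellamy) − β_Bellamy·MRP = 7.44% − 0.45 × 5.7203% = 4.8659%
E(R_m) = R_f + MRP = 4.8659% + 5.7203% = 10.59%

10.59%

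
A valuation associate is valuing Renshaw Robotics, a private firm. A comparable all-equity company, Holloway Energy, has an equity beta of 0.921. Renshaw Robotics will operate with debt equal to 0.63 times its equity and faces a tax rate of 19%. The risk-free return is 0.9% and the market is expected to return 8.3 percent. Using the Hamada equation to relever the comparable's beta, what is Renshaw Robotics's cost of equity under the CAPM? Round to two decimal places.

11.19%

β_L = β_U × [1 + (1 − t)(D/E)] = 0.921 × [1 + (1 − 0.19) × 0.63]
    = 0.921 × [1 + 0.81 × 0.63] = 0.921 × 1.5103 = 1.3910
MRP = 8.3% − 0.9% = 7.40%
E(R) = R_f + β_L × MRP = 0.9% + 1.3910 × 7.4% = 11.19%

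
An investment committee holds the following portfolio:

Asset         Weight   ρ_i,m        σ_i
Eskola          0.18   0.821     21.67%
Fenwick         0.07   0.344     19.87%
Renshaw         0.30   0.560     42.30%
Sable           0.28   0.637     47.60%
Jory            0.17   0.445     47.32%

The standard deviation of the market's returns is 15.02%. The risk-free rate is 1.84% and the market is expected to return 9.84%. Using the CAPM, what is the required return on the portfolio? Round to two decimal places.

β_Eskola = 0.821 × 21.67% / 15.02% = 1.1845
β_Fenwick = 0.344 × 19.87% / 15.02% = 0.4551
β_Renshaw = 0.560 × 42.30% / 15.02% = 1.5771
β_Sable = 0.637 × 47.60% / 15.02% = 2.0187
β_Jory = 0.445 × 47.32% / 15.02% = 1.4020
β_P = Σ w_i β_i = 0.18×1.1845 + 0.07×0.4551 + 0.30×1.5771 + 0.28×2.0187 + 0.17×1.4020 = 1.5218
MRP = 9.84% − 1.84% = 8.00%
E(R_P) = R_f + β_P × MRP = 1.84% + 1.5218 × 8.00% = 14.01%

14.01%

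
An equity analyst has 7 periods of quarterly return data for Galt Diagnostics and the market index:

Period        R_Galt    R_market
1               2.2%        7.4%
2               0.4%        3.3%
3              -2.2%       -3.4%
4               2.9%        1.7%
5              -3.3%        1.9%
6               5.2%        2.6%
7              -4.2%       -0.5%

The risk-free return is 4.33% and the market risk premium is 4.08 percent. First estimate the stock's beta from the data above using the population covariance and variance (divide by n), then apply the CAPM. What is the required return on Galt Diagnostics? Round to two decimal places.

6.63%

Mean R_i = (2.2 + 0.4 − 2.2 + 2.9 − 3.3 + 5.2 − 4.2) / 7 = 0.1429%
Mean R_m = (7.4 + 3.3 − 3.4 + 1.7 + 1.9 + 2.6 − 0.5) / 7 = 1.8571%
Σ(R_i − R̄_i)(R_m − R̄_m) = 37.5029  ⇒  Cov = 37.5029 / 7 = 5.3576
Σ(R_m − R̄_m)² = 66.5771  ⇒  Var(R_m) = 66.5771 / 7 = 9.5110
β = Cov / Var(R_m) = 5.3576 / 9.5110 = 0.5633
E(R) = R_f + β × MRP = 4.33% + 0.5633 × 4.08% = 6.63%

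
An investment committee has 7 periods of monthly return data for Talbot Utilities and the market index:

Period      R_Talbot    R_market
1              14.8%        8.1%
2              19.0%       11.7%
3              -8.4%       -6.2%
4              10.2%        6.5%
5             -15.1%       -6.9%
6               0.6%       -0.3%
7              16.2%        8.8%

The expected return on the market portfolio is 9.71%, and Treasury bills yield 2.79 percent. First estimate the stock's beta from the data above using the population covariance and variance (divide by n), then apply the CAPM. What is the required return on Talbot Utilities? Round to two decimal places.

Mean R_i = (14.8 + 19.0 − 8.4 + 10.2 − 15.1 + 0.6 + 16.2) / 7 = 5.3286%
Mean R_m = (8.1 + 11.7 − 6.2 + 6.5 − 6.9 − 0.3 + 8.8) / 7 = 3.1000%
Σ(R_i − R̄_i)(R_m − R̄_m) = 591.5000  ⇒  Cov = 591.5000 / 7 = 84.5000
Σ(R_m − R̄_m)² = 341.0600  ⇒  Var(R_m) = 341.0600 / 7 = 48.7229
β = Cov / Var(R_m) = 84.5000 / 48.7229 = 1.7343
MRP = 9.71% − 2.79% = 6.92%
E(R) = R_f + β × MRP = 2.79% + 1.7343 × 6.92% = 14.79%

14.79%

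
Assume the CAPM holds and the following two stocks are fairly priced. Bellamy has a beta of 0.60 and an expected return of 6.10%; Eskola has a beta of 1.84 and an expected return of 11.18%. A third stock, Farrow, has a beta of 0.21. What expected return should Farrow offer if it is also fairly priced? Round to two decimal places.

4.50%

MRP (SML slope) = (11.18% − 6.10%) / (1.84 − 0.60) = 5.08% / 1.24 = 4.0968%
R_f (intercept) = 6.10% − 0.60 × 4.0968% = 3.6419%
E(R_Farrow) = R_f + β × MRP = 3.6419% + 0.21 × 4.0968% = 4.50%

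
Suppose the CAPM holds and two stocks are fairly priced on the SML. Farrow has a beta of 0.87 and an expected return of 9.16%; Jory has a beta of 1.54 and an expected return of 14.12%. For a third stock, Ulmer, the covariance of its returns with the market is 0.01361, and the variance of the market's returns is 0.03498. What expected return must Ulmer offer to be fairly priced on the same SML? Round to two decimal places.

MRP = (14.12% − 9.16%) / (1.54 − 0.87) = 7.4030%
R_f = 9.16% − 0.87 × 7.4030% = 2.7194%
β_Ulmer = Cov / Var(R_m) = 0.01361 / 0.03498 = 0.3891
E(R_Ulmer) = R_f + β × MRP = 2.7194% + 0.3891 × 7.4030% = 5.60%

5.60%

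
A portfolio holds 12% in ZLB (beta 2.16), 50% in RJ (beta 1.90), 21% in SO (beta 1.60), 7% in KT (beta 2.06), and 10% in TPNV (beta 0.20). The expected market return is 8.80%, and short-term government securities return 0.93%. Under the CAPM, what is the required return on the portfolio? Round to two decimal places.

β_P = Σ w_i β_i = 0.12×2.16 + 0.50×1.90 + 0.21×1.60 + 0.07×2.06 + 0.10×0.20 = 1.7094
MRP = 8.80% − 0.93% = 7.87%
E(R_P) = R_f + β_P × MRP = 0.93% + 1.7094 × 7.87% = 14.38%

14.38%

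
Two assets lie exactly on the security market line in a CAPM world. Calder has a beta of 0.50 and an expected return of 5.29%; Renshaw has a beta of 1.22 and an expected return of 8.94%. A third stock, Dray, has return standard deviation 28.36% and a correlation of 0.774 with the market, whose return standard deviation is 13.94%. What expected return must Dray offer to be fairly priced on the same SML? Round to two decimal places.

MRP = (8.94% − 5.29%) / (1.22 − 0.50) = 5.0694%
R_f = 5.29% − 0.50 × 5.0694% = 2.7553%
β_Dray = ρ·σ_i/σ_m = 0.774 × 28.36 / 13.94 = 1.5747
E(R_Dray) = R_f + β × MRP = 2.7553% + 1.5747 × 5.0694% = 10.74%

10.74%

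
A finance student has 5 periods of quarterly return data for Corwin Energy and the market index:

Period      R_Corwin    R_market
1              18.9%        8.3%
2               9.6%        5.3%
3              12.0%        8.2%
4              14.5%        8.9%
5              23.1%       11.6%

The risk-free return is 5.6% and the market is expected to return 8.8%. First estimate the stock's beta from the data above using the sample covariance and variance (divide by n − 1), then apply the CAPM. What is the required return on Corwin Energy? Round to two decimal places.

Mean R_i = (18.9 + 9.6 + 12.0 + 14.5 + 23.1) / 5 = 15.6200%
Mean R_m = (8.3 + 5.3 + 8.2 + 8.9 + 11.6) / 5 = 8.4600%
Σ(R_i − R̄_i)(R_m − R̄_m) = 42.4340  ⇒  Cov = 42.4340 / 4 = 10.6085
Σ(R_m − R̄_m)² = 20.1320  ⇒  Var(R_m) = 20.1320 / 4 = 5.0330
β = Cov / Var(R_m) = 10.6085 / 5.0330 = 2.1078
MRP = 8.8% − 5.6% = 3.20%
E(R) = R_f + β × MRP = 5.6% + 2.1078 × 3.2% = 12.34%

12.34%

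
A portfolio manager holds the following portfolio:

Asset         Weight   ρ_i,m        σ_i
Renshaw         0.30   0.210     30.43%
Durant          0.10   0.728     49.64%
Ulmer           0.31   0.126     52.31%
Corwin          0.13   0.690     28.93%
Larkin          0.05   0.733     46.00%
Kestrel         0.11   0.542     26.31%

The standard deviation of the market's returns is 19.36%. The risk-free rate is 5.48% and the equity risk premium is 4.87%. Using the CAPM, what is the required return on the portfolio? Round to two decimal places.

β_Renshaw = 0.210 × 30.43% / 19.36% = 0.3301
β_Durant = 0.728 × 49.64% / 19.36% = 1.8666
β_Ulmer = 0.126 × 52.31% / 19.36% = 0.3404
β_Corwin = 0.690 × 28.93% / 19.36% = 1.0311
β_Larkin = 0.733 × 46.00% / 19.36% = 1.7416
β_Kestrel = 0.542 × 26.31% / 19.36% = 0.7366
β_P = Σ w_i β_i = 0.30×0.3301 + 0.10×1.8666 + 0.31×0.3404 + 0.13×1.0311 + 0.05×1.7416 + 0.11×0.7366 = 0.6934
E(R_P) = R_f + β_P × MRP = 5.48% + 0.6934 × 4.87% = 8.86%

8.86%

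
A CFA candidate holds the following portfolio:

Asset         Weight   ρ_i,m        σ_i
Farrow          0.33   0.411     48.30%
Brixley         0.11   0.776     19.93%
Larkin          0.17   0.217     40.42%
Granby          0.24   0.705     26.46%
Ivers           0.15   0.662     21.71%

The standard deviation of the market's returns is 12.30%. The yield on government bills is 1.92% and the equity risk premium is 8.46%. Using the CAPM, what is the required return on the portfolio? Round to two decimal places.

β_Farrow = 0.411 × 48.30% / 12.30% = 1.6139
β_Brixley = 0.776 × 19.93% / 12.30% = 1.2574
β_Larkin = 0.217 × 40.42% / 12.30% = 0.7131
β_Granby = 0.705 × 26.46% / 12.30% = 1.5166
β_Ivers = 0.662 × 21.71% / 12.30% = 1.1685
β_P = Σ w_i β_i = 0.33×1.6139 + 0.11×1.2574 + 0.17×0.7131 + 0.24×1.5166 + 0.15×1.1685 = 1.3314
E(R_P) = R_f + β_P × MRP = 1.92% + 1.3314 × 8.46% = 13.18%

13.18%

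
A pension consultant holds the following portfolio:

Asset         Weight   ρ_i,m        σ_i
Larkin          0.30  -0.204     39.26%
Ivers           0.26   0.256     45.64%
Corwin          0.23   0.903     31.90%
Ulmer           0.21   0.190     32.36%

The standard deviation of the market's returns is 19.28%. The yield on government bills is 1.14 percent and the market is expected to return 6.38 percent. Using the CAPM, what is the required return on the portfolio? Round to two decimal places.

3.46%

β_Larkin = -0.204 × 39.26% / 19.28% = -0.4154
β_Ivers = 0.256 × 45.64% / 19.28% = 0.6060
β_Corwin = 0.903 × 31.90% / 19.28% = 1.4941
β_Ulmer = 0.190 × 32.36% / 19.28% = 0.3189
β_P = Σ w_i β_i = 0.30×-0.4154 + 0.26×0.6060 + 0.23×1.4941 + 0.21×0.3189 = 0.4436
MRP = 6.38% − 1.14% = 5.24%
E(R_P) = R_f + β_P × MRP = 1.14% + 0.4436 × 5.24% = 3.46%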